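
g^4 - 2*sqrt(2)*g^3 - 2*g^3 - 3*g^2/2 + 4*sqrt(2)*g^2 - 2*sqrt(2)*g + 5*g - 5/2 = (g - 1)^2*(g - 5*sqrt(2)/2)*(g + sqrt(2)/2)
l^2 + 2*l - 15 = (l - 3)*(l + 5)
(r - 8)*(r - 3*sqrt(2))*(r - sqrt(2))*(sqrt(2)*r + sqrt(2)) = sqrt(2)*r^4 - 7*sqrt(2)*r^3 - 8*r^3 - 2*sqrt(2)*r^2 + 56*r^2 - 42*sqrt(2)*r + 64*r - 48*sqrt(2)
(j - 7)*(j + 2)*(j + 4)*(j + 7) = j^4 + 6*j^3 - 41*j^2 - 294*j - 392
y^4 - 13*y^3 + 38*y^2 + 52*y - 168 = (y - 7)*(y - 6)*(y - 2)*(y + 2)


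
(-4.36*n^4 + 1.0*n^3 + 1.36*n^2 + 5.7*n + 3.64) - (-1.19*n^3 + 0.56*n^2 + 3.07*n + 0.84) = -4.36*n^4 + 2.19*n^3 + 0.8*n^2 + 2.63*n + 2.8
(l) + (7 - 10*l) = 7 - 9*l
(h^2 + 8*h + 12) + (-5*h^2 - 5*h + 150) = -4*h^2 + 3*h + 162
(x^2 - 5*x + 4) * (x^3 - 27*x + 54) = x^5 - 5*x^4 - 23*x^3 + 189*x^2 - 378*x + 216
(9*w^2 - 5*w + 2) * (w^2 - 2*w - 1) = 9*w^4 - 23*w^3 + 3*w^2 + w - 2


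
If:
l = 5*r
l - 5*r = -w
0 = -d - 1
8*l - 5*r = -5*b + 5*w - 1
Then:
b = -7*r - 1/5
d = -1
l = 5*r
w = 0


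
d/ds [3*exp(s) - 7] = 3*exp(s)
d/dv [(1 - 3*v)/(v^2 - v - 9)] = (-3*v^2 + 3*v + (2*v - 1)*(3*v - 1) + 27)/(-v^2 + v + 9)^2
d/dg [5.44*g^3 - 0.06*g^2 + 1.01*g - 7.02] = 16.32*g^2 - 0.12*g + 1.01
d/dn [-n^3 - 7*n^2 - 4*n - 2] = -3*n^2 - 14*n - 4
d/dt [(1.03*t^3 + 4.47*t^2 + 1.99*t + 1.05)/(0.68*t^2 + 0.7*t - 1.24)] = (0.7004*t^4 + 1.442*t^3 - 2.0558*t^2 - 12.5136*t - 3.2026)/(0.4624*t^4 + 0.952*t^3 - 1.1964*t^2 - 1.736*t + 1.5376)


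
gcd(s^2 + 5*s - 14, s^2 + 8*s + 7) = s + 7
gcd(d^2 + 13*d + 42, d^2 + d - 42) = d + 7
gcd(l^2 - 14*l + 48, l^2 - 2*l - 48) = l - 8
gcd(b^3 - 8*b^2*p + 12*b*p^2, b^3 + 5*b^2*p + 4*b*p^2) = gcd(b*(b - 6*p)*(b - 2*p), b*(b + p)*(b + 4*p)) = b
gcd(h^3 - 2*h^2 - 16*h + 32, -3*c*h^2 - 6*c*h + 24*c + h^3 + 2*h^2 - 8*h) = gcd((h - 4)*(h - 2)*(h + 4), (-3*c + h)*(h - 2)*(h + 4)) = h^2 + 2*h - 8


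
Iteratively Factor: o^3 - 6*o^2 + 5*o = (o - 5)*(o^2 - o) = (o - 5)*(o - 1)*(o)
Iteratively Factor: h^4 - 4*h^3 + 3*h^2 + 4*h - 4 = (h + 1)*(h^3 - 5*h^2 + 8*h - 4) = (h - 2)*(h + 1)*(h^2 - 3*h + 2) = (h - 2)^2*(h + 1)*(h - 1)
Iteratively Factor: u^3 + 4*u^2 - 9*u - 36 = (u + 4)*(u^2 - 9) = (u - 3)*(u + 4)*(u + 3)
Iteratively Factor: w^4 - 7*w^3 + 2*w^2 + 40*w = (w - 5)*(w^3 - 2*w^2 - 8*w) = (w - 5)*(w - 4)*(w^2 + 2*w) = w*(w - 5)*(w - 4)*(w + 2)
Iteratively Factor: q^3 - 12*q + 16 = (q - 2)*(q^2 + 2*q - 8) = (q - 2)*(q + 4)*(q - 2)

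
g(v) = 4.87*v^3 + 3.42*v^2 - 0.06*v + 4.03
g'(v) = 14.61*v^2 + 6.84*v - 0.06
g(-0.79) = 3.81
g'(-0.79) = 3.65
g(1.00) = 12.26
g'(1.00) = 21.39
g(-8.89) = -3146.79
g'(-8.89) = 1093.79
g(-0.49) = 4.31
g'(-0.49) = 0.10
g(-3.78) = -209.91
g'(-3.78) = 182.84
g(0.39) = 4.82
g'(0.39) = 4.83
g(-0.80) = 3.77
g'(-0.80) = 3.82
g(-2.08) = -24.87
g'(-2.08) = 48.92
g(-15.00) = -15661.82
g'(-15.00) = 3184.59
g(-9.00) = -3268.64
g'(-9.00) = 1121.79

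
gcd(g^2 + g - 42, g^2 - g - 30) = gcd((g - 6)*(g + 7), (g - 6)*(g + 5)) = g - 6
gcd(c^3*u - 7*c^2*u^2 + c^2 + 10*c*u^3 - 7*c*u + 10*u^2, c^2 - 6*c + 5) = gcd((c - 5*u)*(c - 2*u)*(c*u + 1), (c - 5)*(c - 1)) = 1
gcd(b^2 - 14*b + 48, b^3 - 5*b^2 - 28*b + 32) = b - 8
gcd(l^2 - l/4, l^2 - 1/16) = l - 1/4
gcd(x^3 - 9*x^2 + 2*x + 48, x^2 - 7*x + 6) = 1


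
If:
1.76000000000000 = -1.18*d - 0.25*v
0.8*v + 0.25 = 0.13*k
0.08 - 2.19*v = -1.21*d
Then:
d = -1.34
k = -2.42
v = -0.71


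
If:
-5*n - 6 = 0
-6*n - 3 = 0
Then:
No Solution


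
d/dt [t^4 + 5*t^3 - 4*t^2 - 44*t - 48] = 4*t^3 + 15*t^2 - 8*t - 44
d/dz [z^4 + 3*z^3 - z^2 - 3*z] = 4*z^3 + 9*z^2 - 2*z - 3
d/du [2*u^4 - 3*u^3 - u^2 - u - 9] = 8*u^3 - 9*u^2 - 2*u - 1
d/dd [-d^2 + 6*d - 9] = 6 - 2*d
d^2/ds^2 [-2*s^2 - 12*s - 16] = -4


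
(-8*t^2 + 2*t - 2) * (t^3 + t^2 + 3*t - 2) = -8*t^5 - 6*t^4 - 24*t^3 + 20*t^2 - 10*t + 4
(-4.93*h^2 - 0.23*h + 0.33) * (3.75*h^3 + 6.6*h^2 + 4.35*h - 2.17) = -18.4875*h^5 - 33.4005*h^4 - 21.726*h^3 + 11.8756*h^2 + 1.9346*h - 0.7161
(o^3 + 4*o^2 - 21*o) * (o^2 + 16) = o^5 + 4*o^4 - 5*o^3 + 64*o^2 - 336*o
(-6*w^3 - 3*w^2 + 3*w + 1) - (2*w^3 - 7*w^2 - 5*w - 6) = -8*w^3 + 4*w^2 + 8*w + 7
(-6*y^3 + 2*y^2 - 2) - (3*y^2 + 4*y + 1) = -6*y^3 - y^2 - 4*y - 3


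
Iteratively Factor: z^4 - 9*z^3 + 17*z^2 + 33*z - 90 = (z - 5)*(z^3 - 4*z^2 - 3*z + 18) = (z - 5)*(z + 2)*(z^2 - 6*z + 9) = (z - 5)*(z - 3)*(z + 2)*(z - 3)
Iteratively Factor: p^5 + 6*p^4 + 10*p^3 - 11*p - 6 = (p - 1)*(p^4 + 7*p^3 + 17*p^2 + 17*p + 6) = (p - 1)*(p + 2)*(p^3 + 5*p^2 + 7*p + 3) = (p - 1)*(p + 1)*(p + 2)*(p^2 + 4*p + 3) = (p - 1)*(p + 1)^2*(p + 2)*(p + 3)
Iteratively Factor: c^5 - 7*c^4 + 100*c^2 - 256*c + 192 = (c - 2)*(c^4 - 5*c^3 - 10*c^2 + 80*c - 96) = (c - 4)*(c - 2)*(c^3 - c^2 - 14*c + 24) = (c - 4)*(c - 2)^2*(c^2 + c - 12) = (c - 4)*(c - 3)*(c - 2)^2*(c + 4)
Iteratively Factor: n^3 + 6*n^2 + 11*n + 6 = (n + 1)*(n^2 + 5*n + 6) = (n + 1)*(n + 2)*(n + 3)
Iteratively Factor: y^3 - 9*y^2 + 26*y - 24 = (y - 2)*(y^2 - 7*y + 12) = (y - 3)*(y - 2)*(y - 4)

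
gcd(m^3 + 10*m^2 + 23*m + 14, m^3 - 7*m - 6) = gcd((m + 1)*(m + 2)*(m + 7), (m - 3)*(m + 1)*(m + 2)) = m^2 + 3*m + 2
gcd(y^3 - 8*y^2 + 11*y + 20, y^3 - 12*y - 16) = y - 4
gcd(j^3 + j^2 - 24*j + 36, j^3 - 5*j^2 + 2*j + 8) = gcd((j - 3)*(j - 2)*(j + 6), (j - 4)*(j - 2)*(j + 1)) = j - 2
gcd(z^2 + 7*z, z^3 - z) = z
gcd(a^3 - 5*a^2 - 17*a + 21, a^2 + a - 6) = a + 3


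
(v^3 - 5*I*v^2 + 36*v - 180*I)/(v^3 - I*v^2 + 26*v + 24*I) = (v^2 + I*v + 30)/(v^2 + 5*I*v - 4)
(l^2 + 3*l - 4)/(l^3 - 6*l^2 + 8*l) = (l^2 + 3*l - 4)/(l*(l^2 - 6*l + 8))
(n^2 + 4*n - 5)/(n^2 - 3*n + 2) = (n + 5)/(n - 2)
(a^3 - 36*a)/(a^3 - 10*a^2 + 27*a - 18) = a*(a + 6)/(a^2 - 4*a + 3)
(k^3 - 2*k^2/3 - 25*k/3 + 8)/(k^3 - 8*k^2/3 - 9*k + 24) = (k - 1)/(k - 3)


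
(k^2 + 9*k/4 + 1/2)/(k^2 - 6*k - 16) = (k + 1/4)/(k - 8)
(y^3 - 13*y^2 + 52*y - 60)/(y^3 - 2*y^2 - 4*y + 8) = (y^2 - 11*y + 30)/(y^2 - 4)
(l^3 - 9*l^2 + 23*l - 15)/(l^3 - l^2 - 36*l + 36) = (l^2 - 8*l + 15)/(l^2 - 36)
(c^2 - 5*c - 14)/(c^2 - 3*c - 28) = (c + 2)/(c + 4)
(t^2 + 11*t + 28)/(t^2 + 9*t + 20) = (t + 7)/(t + 5)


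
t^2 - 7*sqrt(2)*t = t*(t - 7*sqrt(2))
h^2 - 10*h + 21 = (h - 7)*(h - 3)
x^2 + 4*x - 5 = (x - 1)*(x + 5)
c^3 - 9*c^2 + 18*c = c*(c - 6)*(c - 3)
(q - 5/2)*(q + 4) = q^2 + 3*q/2 - 10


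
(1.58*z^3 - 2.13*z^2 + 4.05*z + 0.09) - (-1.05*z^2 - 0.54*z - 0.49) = 1.58*z^3 - 1.08*z^2 + 4.59*z + 0.58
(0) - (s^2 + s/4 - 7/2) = -s^2 - s/4 + 7/2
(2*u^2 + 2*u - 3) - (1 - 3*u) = 2*u^2 + 5*u - 4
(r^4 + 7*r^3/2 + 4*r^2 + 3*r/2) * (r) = r^5 + 7*r^4/2 + 4*r^3 + 3*r^2/2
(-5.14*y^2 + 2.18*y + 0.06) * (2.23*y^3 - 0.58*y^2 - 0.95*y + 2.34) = -11.4622*y^5 + 7.8426*y^4 + 3.7524*y^3 - 14.1334*y^2 + 5.0442*y + 0.1404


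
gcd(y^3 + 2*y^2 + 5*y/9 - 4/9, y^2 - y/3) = y - 1/3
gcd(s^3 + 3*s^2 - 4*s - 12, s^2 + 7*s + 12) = s + 3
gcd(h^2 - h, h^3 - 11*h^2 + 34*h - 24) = h - 1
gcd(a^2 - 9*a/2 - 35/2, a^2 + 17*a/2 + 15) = a + 5/2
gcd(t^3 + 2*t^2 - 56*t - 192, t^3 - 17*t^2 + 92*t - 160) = t - 8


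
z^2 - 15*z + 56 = (z - 8)*(z - 7)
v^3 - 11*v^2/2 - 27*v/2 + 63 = (v - 6)*(v - 3)*(v + 7/2)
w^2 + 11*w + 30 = (w + 5)*(w + 6)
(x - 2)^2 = x^2 - 4*x + 4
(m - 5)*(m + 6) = m^2 + m - 30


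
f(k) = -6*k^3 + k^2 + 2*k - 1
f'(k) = -18*k^2 + 2*k + 2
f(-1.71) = 28.51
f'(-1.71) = -54.05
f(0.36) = -0.43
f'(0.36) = 0.39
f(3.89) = -331.27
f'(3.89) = -262.60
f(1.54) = -17.46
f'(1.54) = -37.61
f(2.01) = -41.66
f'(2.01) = -66.70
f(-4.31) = 489.33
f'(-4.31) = -340.99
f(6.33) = -1470.09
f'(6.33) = -706.58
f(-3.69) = 306.70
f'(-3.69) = -250.47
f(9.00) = -4276.00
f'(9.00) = -1438.00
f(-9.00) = 4436.00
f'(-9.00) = -1474.00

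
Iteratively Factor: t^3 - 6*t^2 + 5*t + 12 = (t - 3)*(t^2 - 3*t - 4) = (t - 4)*(t - 3)*(t + 1)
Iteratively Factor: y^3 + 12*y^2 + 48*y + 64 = (y + 4)*(y^2 + 8*y + 16) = (y + 4)^2*(y + 4)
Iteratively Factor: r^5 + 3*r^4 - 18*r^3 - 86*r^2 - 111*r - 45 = (r + 3)*(r^4 - 18*r^2 - 32*r - 15) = (r + 3)^2*(r^3 - 3*r^2 - 9*r - 5) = (r - 5)*(r + 3)^2*(r^2 + 2*r + 1) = (r - 5)*(r + 1)*(r + 3)^2*(r + 1)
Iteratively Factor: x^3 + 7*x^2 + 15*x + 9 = (x + 3)*(x^2 + 4*x + 3) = (x + 1)*(x + 3)*(x + 3)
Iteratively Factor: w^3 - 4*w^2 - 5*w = (w)*(w^2 - 4*w - 5) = w*(w + 1)*(w - 5)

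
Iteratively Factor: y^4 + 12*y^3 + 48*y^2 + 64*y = (y)*(y^3 + 12*y^2 + 48*y + 64) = y*(y + 4)*(y^2 + 8*y + 16) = y*(y + 4)^2*(y + 4)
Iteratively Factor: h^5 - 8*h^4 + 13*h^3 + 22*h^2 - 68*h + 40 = (h - 5)*(h^4 - 3*h^3 - 2*h^2 + 12*h - 8) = (h - 5)*(h + 2)*(h^3 - 5*h^2 + 8*h - 4) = (h - 5)*(h - 2)*(h + 2)*(h^2 - 3*h + 2) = (h - 5)*(h - 2)^2*(h + 2)*(h - 1)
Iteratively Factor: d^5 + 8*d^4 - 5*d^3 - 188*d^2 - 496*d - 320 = (d + 1)*(d^4 + 7*d^3 - 12*d^2 - 176*d - 320) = (d + 1)*(d + 4)*(d^3 + 3*d^2 - 24*d - 80) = (d + 1)*(d + 4)^2*(d^2 - d - 20) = (d - 5)*(d + 1)*(d + 4)^2*(d + 4)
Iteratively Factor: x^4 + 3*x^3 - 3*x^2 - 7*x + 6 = (x - 1)*(x^3 + 4*x^2 + x - 6) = (x - 1)^2*(x^2 + 5*x + 6) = (x - 1)^2*(x + 3)*(x + 2)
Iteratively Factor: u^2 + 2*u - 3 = (u + 3)*(u - 1)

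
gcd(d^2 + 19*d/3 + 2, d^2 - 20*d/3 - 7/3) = d + 1/3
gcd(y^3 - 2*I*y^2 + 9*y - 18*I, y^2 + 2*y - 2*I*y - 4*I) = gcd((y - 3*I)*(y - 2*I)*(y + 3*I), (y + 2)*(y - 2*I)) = y - 2*I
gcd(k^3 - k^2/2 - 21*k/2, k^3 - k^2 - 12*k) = k^2 + 3*k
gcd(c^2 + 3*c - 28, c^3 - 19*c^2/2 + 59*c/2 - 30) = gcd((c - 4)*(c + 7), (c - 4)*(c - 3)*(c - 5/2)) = c - 4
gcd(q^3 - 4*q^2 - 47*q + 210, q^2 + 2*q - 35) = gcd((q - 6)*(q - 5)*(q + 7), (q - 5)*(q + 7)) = q^2 + 2*q - 35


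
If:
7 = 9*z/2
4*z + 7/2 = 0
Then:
No Solution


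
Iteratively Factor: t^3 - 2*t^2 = (t)*(t^2 - 2*t) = t*(t - 2)*(t)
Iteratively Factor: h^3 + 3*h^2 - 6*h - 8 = (h + 4)*(h^2 - h - 2) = (h - 2)*(h + 4)*(h + 1)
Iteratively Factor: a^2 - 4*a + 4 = (a - 2)*(a - 2)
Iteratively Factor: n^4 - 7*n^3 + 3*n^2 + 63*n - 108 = (n - 4)*(n^3 - 3*n^2 - 9*n + 27) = (n - 4)*(n - 3)*(n^2 - 9) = (n - 4)*(n - 3)^2*(n + 3)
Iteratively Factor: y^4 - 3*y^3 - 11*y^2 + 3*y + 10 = (y - 5)*(y^3 + 2*y^2 - y - 2) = (y - 5)*(y + 2)*(y^2 - 1) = (y - 5)*(y + 1)*(y + 2)*(y - 1)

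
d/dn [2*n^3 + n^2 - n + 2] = 6*n^2 + 2*n - 1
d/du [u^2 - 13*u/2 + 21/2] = 2*u - 13/2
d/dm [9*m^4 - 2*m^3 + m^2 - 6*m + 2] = 36*m^3 - 6*m^2 + 2*m - 6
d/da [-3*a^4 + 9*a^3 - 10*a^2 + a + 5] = -12*a^3 + 27*a^2 - 20*a + 1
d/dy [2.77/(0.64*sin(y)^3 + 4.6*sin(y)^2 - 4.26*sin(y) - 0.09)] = (-5.3184*sin(y)^2 - 25.484*sin(y) + 11.8002)*cos(y)/(0.64*sin(y)^3 + 4.6*sin(y)^2 - 4.26*sin(y) - 0.09)^2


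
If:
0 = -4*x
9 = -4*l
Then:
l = -9/4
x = 0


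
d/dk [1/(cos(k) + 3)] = sin(k)/(cos(k) + 3)^2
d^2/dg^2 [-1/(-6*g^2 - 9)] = 4*(2*g^2 - 1)/(2*g^2 + 3)^3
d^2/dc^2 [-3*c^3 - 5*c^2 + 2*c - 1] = -18*c - 10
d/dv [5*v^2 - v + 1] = 10*v - 1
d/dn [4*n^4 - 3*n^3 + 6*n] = 16*n^3 - 9*n^2 + 6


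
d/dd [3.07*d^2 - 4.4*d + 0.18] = 6.14*d - 4.4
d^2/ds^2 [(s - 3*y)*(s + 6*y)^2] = 6*s + 18*y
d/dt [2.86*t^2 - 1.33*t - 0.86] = 5.72*t - 1.33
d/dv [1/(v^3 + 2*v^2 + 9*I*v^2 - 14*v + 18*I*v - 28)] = (-3*v^2 - 4*v - 18*I*v + 14 - 18*I)/(v^3 + 2*v^2 + 9*I*v^2 - 14*v + 18*I*v - 28)^2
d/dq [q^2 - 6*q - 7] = 2*q - 6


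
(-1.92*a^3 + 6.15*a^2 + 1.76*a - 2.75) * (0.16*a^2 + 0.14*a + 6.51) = -0.3072*a^5 + 0.7152*a^4 - 11.3566*a^3 + 39.8429*a^2 + 11.0726*a - 17.9025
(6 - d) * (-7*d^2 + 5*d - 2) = 7*d^3 - 47*d^2 + 32*d - 12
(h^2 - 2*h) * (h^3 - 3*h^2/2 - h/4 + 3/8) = h^5 - 7*h^4/2 + 11*h^3/4 + 7*h^2/8 - 3*h/4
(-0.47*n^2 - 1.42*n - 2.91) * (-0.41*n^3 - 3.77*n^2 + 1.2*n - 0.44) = 0.1927*n^5 + 2.3541*n^4 + 5.9825*n^3 + 9.4735*n^2 - 2.8672*n + 1.2804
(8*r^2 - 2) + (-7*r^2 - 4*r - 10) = r^2 - 4*r - 12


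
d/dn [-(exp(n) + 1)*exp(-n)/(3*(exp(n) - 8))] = (exp(2*n) + 2*exp(n) - 8)*exp(-n)/(3*(exp(2*n) - 16*exp(n) + 64))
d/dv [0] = 0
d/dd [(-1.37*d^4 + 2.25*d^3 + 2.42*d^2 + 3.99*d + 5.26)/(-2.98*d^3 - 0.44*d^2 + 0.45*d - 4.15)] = (4.0826*d^6 + 1.2056*d^5 + 4.3721*d^4 + 48.5474*d^3 + 21.8565*d^2 - 15.4572*d - 18.9255)/(8.8804*d^6 + 2.6224*d^5 - 2.4884*d^4 + 24.338*d^3 + 3.8545*d^2 - 3.735*d + 17.2225)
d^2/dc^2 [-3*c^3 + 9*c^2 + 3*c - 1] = 18 - 18*c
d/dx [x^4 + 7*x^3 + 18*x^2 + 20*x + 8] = 4*x^3 + 21*x^2 + 36*x + 20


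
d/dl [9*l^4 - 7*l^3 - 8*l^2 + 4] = l*(36*l^2 - 21*l - 16)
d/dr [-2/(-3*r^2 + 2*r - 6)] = 4*(1 - 3*r)/(3*r^2 - 2*r + 6)^2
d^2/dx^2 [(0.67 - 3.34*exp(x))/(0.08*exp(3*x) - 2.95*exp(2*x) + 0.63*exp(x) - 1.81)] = (-0.085504*exp(6*x) + 2.403312*exp(5*x) - 30.132326*exp(4*x) + 10.89563*exp(3*x) + 104.141139*exp(2*x) - 17.852539*exp(x) - 10.178173)*exp(x)/(0.000512*exp(9*x) - 0.05664*exp(8*x) + 2.100696*exp(7*x) - 26.599207*exp(6*x) + 19.105941*exp(5*x) - 51.314484*exp(4*x) + 21.219621*exp(3*x) - 31.148652*exp(2*x) + 6.191829*exp(x) - 5.929741)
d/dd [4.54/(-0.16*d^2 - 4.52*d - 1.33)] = (1.4528*d + 20.5208)/(0.16*d^2 + 4.52*d + 1.33)^2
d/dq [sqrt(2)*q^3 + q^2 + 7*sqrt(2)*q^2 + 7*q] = 3*sqrt(2)*q^2 + 2*q + 14*sqrt(2)*q + 7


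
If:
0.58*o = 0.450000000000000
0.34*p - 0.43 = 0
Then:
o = 0.78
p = 1.26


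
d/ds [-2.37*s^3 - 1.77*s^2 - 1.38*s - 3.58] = -7.11*s^2 - 3.54*s - 1.38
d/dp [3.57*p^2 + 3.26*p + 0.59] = 7.14*p + 3.26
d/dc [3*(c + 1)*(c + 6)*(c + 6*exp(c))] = 18*c^2*exp(c) + 9*c^2 + 162*c*exp(c) + 42*c + 234*exp(c) + 18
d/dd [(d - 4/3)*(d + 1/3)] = 2*d - 1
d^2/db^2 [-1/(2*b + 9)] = -8/(2*b + 9)^3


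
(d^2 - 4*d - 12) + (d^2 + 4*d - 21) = 2*d^2 - 33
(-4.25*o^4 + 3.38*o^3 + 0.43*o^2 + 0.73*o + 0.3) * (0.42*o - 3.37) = -1.785*o^5 + 15.7421*o^4 - 11.21*o^3 - 1.1425*o^2 - 2.3341*o - 1.011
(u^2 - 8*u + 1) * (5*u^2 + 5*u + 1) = 5*u^4 - 35*u^3 - 34*u^2 - 3*u + 1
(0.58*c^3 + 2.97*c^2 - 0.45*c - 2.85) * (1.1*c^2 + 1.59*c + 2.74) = 0.638*c^5 + 4.1892*c^4 + 5.8165*c^3 + 4.2873*c^2 - 5.7645*c - 7.809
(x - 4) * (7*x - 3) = 7*x^2 - 31*x + 12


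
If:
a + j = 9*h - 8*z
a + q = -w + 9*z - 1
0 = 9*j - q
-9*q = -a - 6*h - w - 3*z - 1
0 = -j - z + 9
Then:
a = 1206 - 160*z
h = 135 - 17*z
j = 9 - z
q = 81 - 9*z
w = 178*z - 1288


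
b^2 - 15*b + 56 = (b - 8)*(b - 7)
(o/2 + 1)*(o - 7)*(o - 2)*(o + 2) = o^4/2 - 5*o^3/2 - 9*o^2 + 10*o + 28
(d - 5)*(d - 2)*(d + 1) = d^3 - 6*d^2 + 3*d + 10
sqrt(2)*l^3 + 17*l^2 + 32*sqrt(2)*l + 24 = (l + 2*sqrt(2))*(l + 6*sqrt(2))*(sqrt(2)*l + 1)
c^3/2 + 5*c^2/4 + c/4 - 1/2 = (c/2 + 1)*(c - 1/2)*(c + 1)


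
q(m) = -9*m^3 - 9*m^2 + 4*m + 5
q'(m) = -27*m^2 - 18*m + 4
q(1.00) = -9.00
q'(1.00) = -41.00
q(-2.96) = 147.71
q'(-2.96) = -179.28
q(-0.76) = 0.71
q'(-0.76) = 2.08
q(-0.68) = 0.95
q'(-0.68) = 3.76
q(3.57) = -504.92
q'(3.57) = -404.37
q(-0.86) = 0.63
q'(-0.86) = -0.49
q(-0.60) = 1.30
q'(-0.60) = 5.08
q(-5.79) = 1427.06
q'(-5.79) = -796.93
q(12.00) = -16795.00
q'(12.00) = -4100.00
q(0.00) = 5.00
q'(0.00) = 4.00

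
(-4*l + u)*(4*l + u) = -16*l^2 + u^2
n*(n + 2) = n^2 + 2*n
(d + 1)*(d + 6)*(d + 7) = d^3 + 14*d^2 + 55*d + 42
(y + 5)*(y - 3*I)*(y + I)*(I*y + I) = I*y^4 + 2*y^3 + 6*I*y^3 + 12*y^2 + 8*I*y^2 + 10*y + 18*I*y + 15*I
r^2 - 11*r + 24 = (r - 8)*(r - 3)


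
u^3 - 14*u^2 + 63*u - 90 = (u - 6)*(u - 5)*(u - 3)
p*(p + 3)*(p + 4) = p^3 + 7*p^2 + 12*p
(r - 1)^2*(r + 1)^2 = r^4 - 2*r^2 + 1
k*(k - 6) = k^2 - 6*k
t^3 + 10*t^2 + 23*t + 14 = (t + 1)*(t + 2)*(t + 7)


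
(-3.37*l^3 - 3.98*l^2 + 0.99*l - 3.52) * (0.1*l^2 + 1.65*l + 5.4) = -0.337*l^5 - 5.9585*l^4 - 24.666*l^3 - 20.2105*l^2 - 0.462*l - 19.008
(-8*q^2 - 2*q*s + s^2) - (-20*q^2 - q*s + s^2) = 12*q^2 - q*s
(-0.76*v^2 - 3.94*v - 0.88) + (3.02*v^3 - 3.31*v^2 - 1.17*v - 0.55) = 3.02*v^3 - 4.07*v^2 - 5.11*v - 1.43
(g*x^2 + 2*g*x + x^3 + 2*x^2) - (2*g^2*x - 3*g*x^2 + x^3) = -2*g^2*x + 4*g*x^2 + 2*g*x + 2*x^2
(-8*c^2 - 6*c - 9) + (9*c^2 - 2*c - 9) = c^2 - 8*c - 18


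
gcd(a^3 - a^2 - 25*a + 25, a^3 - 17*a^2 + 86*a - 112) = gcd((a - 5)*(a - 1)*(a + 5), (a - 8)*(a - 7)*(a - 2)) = 1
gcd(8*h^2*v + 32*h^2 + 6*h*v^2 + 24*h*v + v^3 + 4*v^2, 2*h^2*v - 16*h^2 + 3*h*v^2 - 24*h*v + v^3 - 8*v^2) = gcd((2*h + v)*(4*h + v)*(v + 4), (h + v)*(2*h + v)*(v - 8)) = 2*h + v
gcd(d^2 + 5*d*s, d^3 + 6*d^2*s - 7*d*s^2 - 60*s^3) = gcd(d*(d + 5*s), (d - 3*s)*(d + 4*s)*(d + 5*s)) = d + 5*s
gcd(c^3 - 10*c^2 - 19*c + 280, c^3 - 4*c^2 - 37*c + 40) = c^2 - 3*c - 40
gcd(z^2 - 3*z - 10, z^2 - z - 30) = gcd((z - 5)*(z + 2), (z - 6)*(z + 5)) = 1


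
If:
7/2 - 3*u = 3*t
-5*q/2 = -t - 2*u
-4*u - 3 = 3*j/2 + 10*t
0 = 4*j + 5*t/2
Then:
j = 230/243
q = 374/243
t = -368/243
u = 1303/486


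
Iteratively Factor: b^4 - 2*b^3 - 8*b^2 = (b)*(b^3 - 2*b^2 - 8*b) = b*(b + 2)*(b^2 - 4*b) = b*(b - 4)*(b + 2)*(b)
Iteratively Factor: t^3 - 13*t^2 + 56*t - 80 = (t - 4)*(t^2 - 9*t + 20) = (t - 4)^2*(t - 5)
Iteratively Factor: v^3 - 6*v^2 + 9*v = (v)*(v^2 - 6*v + 9) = v*(v - 3)*(v - 3)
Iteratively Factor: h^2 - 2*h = (h - 2)*(h)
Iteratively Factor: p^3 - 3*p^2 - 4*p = (p - 4)*(p^2 + p) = (p - 4)*(p + 1)*(p)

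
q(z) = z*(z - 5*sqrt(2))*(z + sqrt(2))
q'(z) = z*(z - 5*sqrt(2)) + z*(z + sqrt(2)) + (z - 5*sqrt(2))*(z + sqrt(2)) = 3*z^2 - 8*sqrt(2)*z - 10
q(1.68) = -28.02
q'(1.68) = -20.54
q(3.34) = -59.25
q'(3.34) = -14.32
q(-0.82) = 3.84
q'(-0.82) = 1.29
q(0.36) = -4.29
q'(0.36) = -13.68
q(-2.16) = -14.87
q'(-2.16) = 28.43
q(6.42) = -32.75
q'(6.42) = 41.02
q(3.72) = -64.00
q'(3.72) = -10.57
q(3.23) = -57.62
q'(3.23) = -15.24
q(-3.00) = -47.91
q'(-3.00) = 50.94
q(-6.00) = -359.65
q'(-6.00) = 165.88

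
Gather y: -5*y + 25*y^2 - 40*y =25*y^2 - 45*y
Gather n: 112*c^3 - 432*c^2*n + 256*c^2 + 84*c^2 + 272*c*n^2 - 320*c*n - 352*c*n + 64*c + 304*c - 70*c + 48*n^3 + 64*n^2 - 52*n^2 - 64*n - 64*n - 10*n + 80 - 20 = 112*c^3 + 340*c^2 + 298*c + 48*n^3 + n^2*(272*c + 12) + n*(-432*c^2 - 672*c - 138) + 60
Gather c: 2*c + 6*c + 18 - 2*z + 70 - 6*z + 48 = 8*c - 8*z + 136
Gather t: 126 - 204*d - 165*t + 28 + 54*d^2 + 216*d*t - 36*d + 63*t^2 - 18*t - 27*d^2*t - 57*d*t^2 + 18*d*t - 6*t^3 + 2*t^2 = 54*d^2 - 240*d - 6*t^3 + t^2*(65 - 57*d) + t*(-27*d^2 + 234*d - 183) + 154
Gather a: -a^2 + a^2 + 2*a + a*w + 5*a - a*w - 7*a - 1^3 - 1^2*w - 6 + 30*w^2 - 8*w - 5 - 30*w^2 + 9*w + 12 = 0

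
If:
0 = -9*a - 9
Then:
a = -1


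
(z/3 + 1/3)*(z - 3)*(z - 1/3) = z^3/3 - 7*z^2/9 - 7*z/9 + 1/3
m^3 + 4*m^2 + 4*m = m*(m + 2)^2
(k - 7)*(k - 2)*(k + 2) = k^3 - 7*k^2 - 4*k + 28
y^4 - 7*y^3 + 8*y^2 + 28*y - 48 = (y - 4)*(y - 3)*(y - 2)*(y + 2)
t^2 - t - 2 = (t - 2)*(t + 1)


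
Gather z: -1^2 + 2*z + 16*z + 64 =18*z + 63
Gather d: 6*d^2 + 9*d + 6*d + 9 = 6*d^2 + 15*d + 9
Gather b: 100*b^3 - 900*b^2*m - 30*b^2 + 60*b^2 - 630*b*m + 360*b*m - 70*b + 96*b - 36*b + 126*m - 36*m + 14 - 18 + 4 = 100*b^3 + b^2*(30 - 900*m) + b*(-270*m - 10) + 90*m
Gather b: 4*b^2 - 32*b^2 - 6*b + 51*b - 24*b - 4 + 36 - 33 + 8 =-28*b^2 + 21*b + 7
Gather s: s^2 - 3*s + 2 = s^2 - 3*s + 2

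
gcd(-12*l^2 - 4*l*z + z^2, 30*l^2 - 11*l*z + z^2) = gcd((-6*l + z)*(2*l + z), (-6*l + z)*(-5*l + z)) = -6*l + z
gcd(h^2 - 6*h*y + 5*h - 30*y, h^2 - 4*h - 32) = 1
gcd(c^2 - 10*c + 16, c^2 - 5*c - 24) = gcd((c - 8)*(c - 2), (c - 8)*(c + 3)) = c - 8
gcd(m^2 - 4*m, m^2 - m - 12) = m - 4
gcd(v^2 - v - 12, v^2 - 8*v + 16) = v - 4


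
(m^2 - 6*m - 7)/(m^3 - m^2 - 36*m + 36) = (m^2 - 6*m - 7)/(m^3 - m^2 - 36*m + 36)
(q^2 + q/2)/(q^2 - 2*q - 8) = q*(2*q + 1)/(2*(q^2 - 2*q - 8))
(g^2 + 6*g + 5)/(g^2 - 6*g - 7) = (g + 5)/(g - 7)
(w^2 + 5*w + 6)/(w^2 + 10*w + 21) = (w + 2)/(w + 7)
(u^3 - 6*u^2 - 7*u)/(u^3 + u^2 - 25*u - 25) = u*(u - 7)/(u^2 - 25)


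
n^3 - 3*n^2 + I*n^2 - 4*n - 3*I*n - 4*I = (n - 4)*(n + 1)*(n + I)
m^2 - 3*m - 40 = (m - 8)*(m + 5)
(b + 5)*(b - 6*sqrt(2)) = b^2 - 6*sqrt(2)*b + 5*b - 30*sqrt(2)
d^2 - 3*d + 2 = (d - 2)*(d - 1)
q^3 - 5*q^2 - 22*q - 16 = (q - 8)*(q + 1)*(q + 2)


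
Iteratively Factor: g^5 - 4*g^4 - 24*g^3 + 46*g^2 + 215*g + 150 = (g - 5)*(g^4 + g^3 - 19*g^2 - 49*g - 30) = (g - 5)*(g + 1)*(g^3 - 19*g - 30) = (g - 5)*(g + 1)*(g + 3)*(g^2 - 3*g - 10) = (g - 5)*(g + 1)*(g + 2)*(g + 3)*(g - 5)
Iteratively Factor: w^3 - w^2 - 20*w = (w - 5)*(w^2 + 4*w) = (w - 5)*(w + 4)*(w)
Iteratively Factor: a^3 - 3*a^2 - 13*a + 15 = (a - 5)*(a^2 + 2*a - 3) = (a - 5)*(a + 3)*(a - 1)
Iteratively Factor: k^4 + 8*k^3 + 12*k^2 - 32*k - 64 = (k + 2)*(k^3 + 6*k^2 - 32) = (k + 2)*(k + 4)*(k^2 + 2*k - 8) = (k + 2)*(k + 4)^2*(k - 2)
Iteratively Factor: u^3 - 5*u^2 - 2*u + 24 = (u - 4)*(u^2 - u - 6) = (u - 4)*(u - 3)*(u + 2)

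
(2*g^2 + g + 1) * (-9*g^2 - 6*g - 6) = -18*g^4 - 21*g^3 - 27*g^2 - 12*g - 6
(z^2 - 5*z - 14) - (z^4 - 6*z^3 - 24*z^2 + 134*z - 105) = -z^4 + 6*z^3 + 25*z^2 - 139*z + 91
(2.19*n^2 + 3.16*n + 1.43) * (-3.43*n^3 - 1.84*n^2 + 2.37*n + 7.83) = -7.5117*n^5 - 14.8684*n^4 - 5.529*n^3 + 22.0057*n^2 + 28.1319*n + 11.1969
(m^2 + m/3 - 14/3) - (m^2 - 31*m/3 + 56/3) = 32*m/3 - 70/3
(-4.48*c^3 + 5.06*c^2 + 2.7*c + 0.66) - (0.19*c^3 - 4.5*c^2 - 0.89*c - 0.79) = -4.67*c^3 + 9.56*c^2 + 3.59*c + 1.45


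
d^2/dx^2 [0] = 0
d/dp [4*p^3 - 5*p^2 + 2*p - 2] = 12*p^2 - 10*p + 2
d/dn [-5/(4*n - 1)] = 20/(4*n - 1)^2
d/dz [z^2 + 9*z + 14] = 2*z + 9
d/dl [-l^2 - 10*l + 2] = -2*l - 10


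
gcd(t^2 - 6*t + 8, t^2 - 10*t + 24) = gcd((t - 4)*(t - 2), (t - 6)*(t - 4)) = t - 4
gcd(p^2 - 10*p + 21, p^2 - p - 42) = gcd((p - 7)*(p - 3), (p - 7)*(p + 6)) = p - 7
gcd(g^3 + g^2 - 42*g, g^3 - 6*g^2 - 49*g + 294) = g^2 + g - 42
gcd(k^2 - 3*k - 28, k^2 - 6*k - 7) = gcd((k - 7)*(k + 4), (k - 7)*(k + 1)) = k - 7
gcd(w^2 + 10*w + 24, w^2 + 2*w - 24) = w + 6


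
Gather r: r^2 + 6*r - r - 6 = r^2 + 5*r - 6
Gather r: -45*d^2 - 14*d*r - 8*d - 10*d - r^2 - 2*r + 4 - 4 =-45*d^2 - 18*d - r^2 + r*(-14*d - 2)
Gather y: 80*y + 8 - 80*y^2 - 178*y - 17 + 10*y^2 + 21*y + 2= -70*y^2 - 77*y - 7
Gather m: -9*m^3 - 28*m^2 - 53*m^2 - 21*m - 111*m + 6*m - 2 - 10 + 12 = -9*m^3 - 81*m^2 - 126*m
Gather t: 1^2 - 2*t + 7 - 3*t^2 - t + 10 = -3*t^2 - 3*t + 18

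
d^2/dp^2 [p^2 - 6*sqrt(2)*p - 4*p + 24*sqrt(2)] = 2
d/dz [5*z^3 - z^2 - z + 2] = 15*z^2 - 2*z - 1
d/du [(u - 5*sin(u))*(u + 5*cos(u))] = -5*sqrt(2)*u*sin(u + pi/4) + 2*u - 25*cos(2*u) + 5*sqrt(2)*cos(u + pi/4)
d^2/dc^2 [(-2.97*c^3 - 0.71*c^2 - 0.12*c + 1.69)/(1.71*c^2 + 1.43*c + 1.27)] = (-1.4210854715202e-14*c^5 + 1.4210854715202e-14*c^4 + 3.52373399999998*c^3 + 6.53891399999999*c^2 - 2.382912*c - 2.283038)/(5.000211*c^6 + 12.544389*c^5 + 21.631158*c^4 + 21.557393*c^3 + 16.065246*c^2 + 6.919341*c + 2.048383)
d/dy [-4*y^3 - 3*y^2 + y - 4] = -12*y^2 - 6*y + 1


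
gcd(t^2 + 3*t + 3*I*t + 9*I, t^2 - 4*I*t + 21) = t + 3*I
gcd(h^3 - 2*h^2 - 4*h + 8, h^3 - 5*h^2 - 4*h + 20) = h^2 - 4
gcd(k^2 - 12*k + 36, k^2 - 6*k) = k - 6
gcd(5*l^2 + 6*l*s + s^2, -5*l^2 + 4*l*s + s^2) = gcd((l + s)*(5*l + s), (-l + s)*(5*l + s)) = 5*l + s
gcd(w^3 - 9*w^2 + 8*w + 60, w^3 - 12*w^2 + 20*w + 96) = w^2 - 4*w - 12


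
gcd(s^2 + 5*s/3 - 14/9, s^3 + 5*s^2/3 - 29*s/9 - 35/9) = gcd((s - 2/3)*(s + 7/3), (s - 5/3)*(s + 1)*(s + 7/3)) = s + 7/3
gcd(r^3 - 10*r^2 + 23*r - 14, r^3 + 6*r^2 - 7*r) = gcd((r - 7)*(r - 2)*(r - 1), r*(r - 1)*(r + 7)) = r - 1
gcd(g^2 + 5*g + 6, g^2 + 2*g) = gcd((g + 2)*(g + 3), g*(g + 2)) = g + 2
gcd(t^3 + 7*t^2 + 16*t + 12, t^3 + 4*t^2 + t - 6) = t^2 + 5*t + 6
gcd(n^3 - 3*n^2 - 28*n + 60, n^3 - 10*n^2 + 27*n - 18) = n - 6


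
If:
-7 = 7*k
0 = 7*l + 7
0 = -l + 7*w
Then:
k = -1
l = -1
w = -1/7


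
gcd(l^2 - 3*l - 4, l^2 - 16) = l - 4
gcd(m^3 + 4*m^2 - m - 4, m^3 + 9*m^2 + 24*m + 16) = m^2 + 5*m + 4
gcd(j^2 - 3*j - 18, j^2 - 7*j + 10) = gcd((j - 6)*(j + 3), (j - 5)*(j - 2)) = 1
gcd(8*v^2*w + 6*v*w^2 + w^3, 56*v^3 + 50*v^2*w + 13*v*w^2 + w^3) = 8*v^2 + 6*v*w + w^2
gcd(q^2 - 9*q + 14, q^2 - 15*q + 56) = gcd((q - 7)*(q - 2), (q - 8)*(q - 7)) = q - 7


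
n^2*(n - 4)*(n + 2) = n^4 - 2*n^3 - 8*n^2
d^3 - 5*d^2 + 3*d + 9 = (d - 3)^2*(d + 1)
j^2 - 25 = (j - 5)*(j + 5)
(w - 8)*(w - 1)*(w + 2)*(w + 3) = w^4 - 4*w^3 - 31*w^2 - 14*w + 48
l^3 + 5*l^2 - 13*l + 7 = (l - 1)^2*(l + 7)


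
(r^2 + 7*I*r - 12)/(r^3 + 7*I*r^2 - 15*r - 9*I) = (r + 4*I)/(r^2 + 4*I*r - 3)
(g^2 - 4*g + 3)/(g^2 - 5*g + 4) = (g - 3)/(g - 4)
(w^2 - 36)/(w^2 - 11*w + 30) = (w + 6)/(w - 5)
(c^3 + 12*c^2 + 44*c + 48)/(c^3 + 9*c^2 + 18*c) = (c^2 + 6*c + 8)/(c*(c + 3))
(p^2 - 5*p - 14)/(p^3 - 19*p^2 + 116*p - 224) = (p + 2)/(p^2 - 12*p + 32)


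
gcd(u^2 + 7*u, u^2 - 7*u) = u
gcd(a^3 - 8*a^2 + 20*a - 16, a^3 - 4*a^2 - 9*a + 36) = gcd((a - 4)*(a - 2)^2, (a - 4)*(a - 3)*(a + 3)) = a - 4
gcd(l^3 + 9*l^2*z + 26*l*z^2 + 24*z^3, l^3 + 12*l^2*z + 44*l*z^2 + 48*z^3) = l^2 + 6*l*z + 8*z^2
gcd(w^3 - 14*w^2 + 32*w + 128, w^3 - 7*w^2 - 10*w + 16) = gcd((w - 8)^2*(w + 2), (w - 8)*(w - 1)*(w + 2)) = w^2 - 6*w - 16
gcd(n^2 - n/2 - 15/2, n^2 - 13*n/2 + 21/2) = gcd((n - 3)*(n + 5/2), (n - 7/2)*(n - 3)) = n - 3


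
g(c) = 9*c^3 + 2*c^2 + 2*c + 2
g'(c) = 27*c^2 + 4*c + 2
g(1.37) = 31.64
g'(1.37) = 58.16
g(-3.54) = -379.27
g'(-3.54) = 326.19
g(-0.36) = 1.12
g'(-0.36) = 4.06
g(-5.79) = -1689.47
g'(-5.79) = 883.99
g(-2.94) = -215.30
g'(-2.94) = 223.62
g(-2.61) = -149.61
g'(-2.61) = 175.49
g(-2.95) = -217.55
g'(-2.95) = 225.17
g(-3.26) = -295.08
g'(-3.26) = 275.91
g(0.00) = 2.00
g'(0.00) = 2.00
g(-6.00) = -1882.00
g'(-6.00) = 950.00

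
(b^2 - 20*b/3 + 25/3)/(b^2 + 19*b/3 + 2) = (3*b^2 - 20*b + 25)/(3*b^2 + 19*b + 6)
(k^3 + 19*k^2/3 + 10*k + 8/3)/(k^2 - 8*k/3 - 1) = (k^2 + 6*k + 8)/(k - 3)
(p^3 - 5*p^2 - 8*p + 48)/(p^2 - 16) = (p^2 - p - 12)/(p + 4)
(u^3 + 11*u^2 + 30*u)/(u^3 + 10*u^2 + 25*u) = (u + 6)/(u + 5)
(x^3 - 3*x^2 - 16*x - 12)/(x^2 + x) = x - 4 - 12/x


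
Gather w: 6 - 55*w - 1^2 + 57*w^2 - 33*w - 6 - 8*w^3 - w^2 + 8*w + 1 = -8*w^3 + 56*w^2 - 80*w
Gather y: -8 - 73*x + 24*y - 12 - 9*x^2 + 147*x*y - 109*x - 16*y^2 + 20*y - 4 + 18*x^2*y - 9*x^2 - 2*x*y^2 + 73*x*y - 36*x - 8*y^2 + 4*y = -18*x^2 - 218*x + y^2*(-2*x - 24) + y*(18*x^2 + 220*x + 48) - 24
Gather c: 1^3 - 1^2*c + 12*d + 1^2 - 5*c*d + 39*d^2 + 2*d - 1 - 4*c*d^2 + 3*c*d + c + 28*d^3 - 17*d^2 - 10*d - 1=c*(-4*d^2 - 2*d) + 28*d^3 + 22*d^2 + 4*d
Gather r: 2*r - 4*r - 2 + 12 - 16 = -2*r - 6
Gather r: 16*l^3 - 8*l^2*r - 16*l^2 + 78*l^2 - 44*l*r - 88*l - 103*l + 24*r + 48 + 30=16*l^3 + 62*l^2 - 191*l + r*(-8*l^2 - 44*l + 24) + 78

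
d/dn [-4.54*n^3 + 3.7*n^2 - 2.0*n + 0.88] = -13.62*n^2 + 7.4*n - 2.0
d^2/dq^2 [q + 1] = 0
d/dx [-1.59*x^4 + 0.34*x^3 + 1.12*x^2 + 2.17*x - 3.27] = -6.36*x^3 + 1.02*x^2 + 2.24*x + 2.17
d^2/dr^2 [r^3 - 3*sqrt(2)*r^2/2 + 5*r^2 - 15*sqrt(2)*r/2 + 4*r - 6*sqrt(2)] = 6*r - 3*sqrt(2) + 10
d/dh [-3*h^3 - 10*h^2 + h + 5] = -9*h^2 - 20*h + 1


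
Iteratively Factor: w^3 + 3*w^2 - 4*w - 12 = (w + 3)*(w^2 - 4) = (w + 2)*(w + 3)*(w - 2)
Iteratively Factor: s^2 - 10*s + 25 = (s - 5)*(s - 5)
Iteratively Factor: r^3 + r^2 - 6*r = (r + 3)*(r^2 - 2*r) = (r - 2)*(r + 3)*(r)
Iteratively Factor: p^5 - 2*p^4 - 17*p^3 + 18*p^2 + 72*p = (p + 3)*(p^4 - 5*p^3 - 2*p^2 + 24*p) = (p + 2)*(p + 3)*(p^3 - 7*p^2 + 12*p) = (p - 4)*(p + 2)*(p + 3)*(p^2 - 3*p) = (p - 4)*(p - 3)*(p + 2)*(p + 3)*(p)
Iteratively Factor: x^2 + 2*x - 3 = (x + 3)*(x - 1)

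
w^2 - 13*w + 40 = (w - 8)*(w - 5)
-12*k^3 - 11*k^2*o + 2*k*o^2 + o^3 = (-3*k + o)*(k + o)*(4*k + o)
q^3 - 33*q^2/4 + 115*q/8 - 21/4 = (q - 6)*(q - 7/4)*(q - 1/2)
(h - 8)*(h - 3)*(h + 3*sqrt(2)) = h^3 - 11*h^2 + 3*sqrt(2)*h^2 - 33*sqrt(2)*h + 24*h + 72*sqrt(2)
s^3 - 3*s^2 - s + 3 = (s - 3)*(s - 1)*(s + 1)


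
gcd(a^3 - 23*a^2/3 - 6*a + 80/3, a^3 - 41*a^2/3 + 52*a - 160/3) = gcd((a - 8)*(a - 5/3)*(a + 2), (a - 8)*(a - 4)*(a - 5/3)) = a^2 - 29*a/3 + 40/3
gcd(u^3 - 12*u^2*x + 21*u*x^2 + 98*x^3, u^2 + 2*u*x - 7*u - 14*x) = u + 2*x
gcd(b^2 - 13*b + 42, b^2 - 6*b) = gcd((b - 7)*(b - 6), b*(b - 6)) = b - 6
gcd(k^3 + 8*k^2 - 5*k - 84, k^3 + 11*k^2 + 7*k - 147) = k^2 + 4*k - 21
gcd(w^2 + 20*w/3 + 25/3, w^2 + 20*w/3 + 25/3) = w^2 + 20*w/3 + 25/3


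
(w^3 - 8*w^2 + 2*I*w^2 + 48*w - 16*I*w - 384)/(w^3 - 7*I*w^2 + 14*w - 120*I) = (w^2 + 8*w*(-1 + I) - 64*I)/(w^2 - I*w + 20)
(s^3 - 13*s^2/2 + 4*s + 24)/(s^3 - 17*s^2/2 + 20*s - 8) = (2*s + 3)/(2*s - 1)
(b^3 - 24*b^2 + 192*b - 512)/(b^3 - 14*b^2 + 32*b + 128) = (b - 8)/(b + 2)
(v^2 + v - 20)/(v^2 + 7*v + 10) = (v - 4)/(v + 2)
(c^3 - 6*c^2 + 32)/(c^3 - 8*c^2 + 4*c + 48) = (c - 4)/(c - 6)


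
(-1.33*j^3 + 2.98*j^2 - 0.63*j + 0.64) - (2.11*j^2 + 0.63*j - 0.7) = -1.33*j^3 + 0.87*j^2 - 1.26*j + 1.34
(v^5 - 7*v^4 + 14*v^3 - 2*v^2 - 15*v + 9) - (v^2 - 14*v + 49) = v^5 - 7*v^4 + 14*v^3 - 3*v^2 - v - 40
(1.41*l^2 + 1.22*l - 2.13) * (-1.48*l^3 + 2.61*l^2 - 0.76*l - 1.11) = -2.0868*l^5 + 1.8745*l^4 + 5.265*l^3 - 8.0516*l^2 + 0.2646*l + 2.3643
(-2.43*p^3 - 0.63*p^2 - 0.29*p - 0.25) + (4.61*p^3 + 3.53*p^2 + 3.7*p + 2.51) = 2.18*p^3 + 2.9*p^2 + 3.41*p + 2.26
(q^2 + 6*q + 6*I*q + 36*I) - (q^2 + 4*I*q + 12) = 6*q + 2*I*q - 12 + 36*I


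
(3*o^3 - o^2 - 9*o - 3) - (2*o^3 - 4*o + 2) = o^3 - o^2 - 5*o - 5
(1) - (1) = 0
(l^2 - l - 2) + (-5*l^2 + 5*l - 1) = -4*l^2 + 4*l - 3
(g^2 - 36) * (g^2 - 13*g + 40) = g^4 - 13*g^3 + 4*g^2 + 468*g - 1440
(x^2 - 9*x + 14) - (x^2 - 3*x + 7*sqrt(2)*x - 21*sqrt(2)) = -7*sqrt(2)*x - 6*x + 14 + 21*sqrt(2)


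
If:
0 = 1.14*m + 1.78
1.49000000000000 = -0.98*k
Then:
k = -1.52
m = -1.56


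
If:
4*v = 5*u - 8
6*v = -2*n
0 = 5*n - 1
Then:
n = 1/5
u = 116/75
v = -1/15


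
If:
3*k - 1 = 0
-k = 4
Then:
No Solution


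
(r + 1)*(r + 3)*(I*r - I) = I*r^3 + 3*I*r^2 - I*r - 3*I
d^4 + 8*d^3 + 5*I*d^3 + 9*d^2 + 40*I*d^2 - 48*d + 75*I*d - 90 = (d + 3)*(d + 5)*(d + 2*I)*(d + 3*I)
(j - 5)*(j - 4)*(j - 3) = j^3 - 12*j^2 + 47*j - 60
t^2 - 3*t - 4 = (t - 4)*(t + 1)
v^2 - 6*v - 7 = (v - 7)*(v + 1)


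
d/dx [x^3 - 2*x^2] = x*(3*x - 4)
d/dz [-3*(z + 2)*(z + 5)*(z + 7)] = -9*z^2 - 84*z - 177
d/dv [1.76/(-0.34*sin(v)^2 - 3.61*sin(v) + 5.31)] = (1.1968*sin(v) + 6.3536)*cos(v)/(0.34*sin(v)^2 + 3.61*sin(v) - 5.31)^2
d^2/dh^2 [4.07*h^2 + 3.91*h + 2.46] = 8.14000000000000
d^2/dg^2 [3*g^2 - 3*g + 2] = 6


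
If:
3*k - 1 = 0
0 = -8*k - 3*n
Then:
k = 1/3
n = -8/9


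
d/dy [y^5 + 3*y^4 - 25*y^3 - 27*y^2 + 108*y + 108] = 5*y^4 + 12*y^3 - 75*y^2 - 54*y + 108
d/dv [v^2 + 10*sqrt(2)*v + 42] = 2*v + 10*sqrt(2)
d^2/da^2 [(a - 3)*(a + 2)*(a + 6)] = 6*a + 10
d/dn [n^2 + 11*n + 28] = 2*n + 11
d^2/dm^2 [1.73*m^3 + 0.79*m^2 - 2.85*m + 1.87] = 10.38*m + 1.58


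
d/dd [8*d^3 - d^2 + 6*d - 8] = 24*d^2 - 2*d + 6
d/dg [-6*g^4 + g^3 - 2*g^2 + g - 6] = -24*g^3 + 3*g^2 - 4*g + 1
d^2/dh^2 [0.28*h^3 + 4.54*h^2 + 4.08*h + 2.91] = 1.68*h + 9.08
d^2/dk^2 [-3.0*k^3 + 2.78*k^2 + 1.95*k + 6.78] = 5.56 - 18.0*k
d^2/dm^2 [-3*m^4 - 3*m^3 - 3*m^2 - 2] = -36*m^2 - 18*m - 6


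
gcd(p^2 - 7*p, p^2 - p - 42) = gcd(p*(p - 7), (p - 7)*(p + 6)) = p - 7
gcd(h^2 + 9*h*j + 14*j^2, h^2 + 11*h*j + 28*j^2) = h + 7*j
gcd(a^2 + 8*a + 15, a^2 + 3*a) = a + 3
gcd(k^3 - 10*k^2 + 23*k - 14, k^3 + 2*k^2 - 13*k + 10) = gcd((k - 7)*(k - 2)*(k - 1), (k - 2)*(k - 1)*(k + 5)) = k^2 - 3*k + 2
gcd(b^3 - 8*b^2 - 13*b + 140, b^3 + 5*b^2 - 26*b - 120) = b^2 - b - 20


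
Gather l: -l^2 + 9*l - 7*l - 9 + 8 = -l^2 + 2*l - 1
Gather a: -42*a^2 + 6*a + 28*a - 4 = -42*a^2 + 34*a - 4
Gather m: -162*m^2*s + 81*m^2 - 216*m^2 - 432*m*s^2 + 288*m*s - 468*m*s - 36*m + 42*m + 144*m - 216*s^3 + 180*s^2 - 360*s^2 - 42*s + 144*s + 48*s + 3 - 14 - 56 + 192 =m^2*(-162*s - 135) + m*(-432*s^2 - 180*s + 150) - 216*s^3 - 180*s^2 + 150*s + 125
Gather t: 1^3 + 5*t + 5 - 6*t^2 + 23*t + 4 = -6*t^2 + 28*t + 10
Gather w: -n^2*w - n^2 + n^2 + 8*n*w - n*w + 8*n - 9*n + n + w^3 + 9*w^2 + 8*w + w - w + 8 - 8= w^3 + 9*w^2 + w*(-n^2 + 7*n + 8)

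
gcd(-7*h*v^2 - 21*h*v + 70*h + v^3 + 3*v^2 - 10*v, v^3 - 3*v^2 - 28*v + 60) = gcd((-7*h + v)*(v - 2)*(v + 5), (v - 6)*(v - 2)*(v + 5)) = v^2 + 3*v - 10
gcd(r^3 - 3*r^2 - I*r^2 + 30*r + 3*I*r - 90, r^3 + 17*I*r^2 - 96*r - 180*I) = r + 5*I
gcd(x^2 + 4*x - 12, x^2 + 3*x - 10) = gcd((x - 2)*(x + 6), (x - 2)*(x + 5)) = x - 2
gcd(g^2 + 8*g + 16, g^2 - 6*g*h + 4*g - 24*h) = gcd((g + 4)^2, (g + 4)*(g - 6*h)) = g + 4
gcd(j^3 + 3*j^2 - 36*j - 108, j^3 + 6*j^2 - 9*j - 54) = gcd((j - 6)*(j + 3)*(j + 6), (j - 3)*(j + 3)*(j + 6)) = j^2 + 9*j + 18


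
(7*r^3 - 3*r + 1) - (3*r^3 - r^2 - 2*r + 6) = 4*r^3 + r^2 - r - 5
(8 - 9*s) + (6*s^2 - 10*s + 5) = 6*s^2 - 19*s + 13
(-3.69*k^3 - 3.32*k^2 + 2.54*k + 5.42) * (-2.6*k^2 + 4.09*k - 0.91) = 9.594*k^5 - 6.4601*k^4 - 16.8249*k^3 - 0.6822*k^2 + 19.8564*k - 4.9322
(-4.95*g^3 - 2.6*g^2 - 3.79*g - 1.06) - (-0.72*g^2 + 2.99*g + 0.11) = -4.95*g^3 - 1.88*g^2 - 6.78*g - 1.17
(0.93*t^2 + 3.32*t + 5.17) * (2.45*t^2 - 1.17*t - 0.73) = 2.2785*t^4 + 7.0459*t^3 + 8.1032*t^2 - 8.4725*t - 3.7741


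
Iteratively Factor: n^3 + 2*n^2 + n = (n)*(n^2 + 2*n + 1) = n*(n + 1)*(n + 1)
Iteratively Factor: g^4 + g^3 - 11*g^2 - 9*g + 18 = (g - 1)*(g^3 + 2*g^2 - 9*g - 18) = (g - 1)*(g + 3)*(g^2 - g - 6) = (g - 3)*(g - 1)*(g + 3)*(g + 2)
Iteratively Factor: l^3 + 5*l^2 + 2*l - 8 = (l - 1)*(l^2 + 6*l + 8) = (l - 1)*(l + 4)*(l + 2)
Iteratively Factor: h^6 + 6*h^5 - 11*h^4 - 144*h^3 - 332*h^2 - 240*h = (h)*(h^5 + 6*h^4 - 11*h^3 - 144*h^2 - 332*h - 240) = h*(h + 3)*(h^4 + 3*h^3 - 20*h^2 - 84*h - 80) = h*(h + 2)*(h + 3)*(h^3 + h^2 - 22*h - 40) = h*(h + 2)*(h + 3)*(h + 4)*(h^2 - 3*h - 10) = h*(h - 5)*(h + 2)*(h + 3)*(h + 4)*(h + 2)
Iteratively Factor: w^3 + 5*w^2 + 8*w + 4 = (w + 2)*(w^2 + 3*w + 2) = (w + 2)^2*(w + 1)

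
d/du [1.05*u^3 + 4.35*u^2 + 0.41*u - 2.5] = 3.15*u^2 + 8.7*u + 0.41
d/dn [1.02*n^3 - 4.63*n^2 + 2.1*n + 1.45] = 3.06*n^2 - 9.26*n + 2.1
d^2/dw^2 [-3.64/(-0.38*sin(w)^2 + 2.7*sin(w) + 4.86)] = (2.102464*sin(w)^4 - 11.20392*sin(w)^3 + 50.271312*sin(w)^2 - 25.35624*sin(w) - 66.515904)/(-0.38*sin(w)^2 + 2.7*sin(w) + 4.86)^3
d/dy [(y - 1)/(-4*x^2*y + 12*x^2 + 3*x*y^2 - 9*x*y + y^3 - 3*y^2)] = (-4*x^2*y + 12*x^2 + 3*x*y^2 - 9*x*y + y^3 - 3*y^2 + (y - 1)*(4*x^2 - 6*x*y + 9*x - 3*y^2 + 6*y))/(4*x^2*y - 12*x^2 - 3*x*y^2 + 9*x*y - y^3 + 3*y^2)^2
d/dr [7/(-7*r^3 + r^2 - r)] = 7*(21*r^2 - 2*r + 1)/(r^2*(7*r^2 - r + 1)^2)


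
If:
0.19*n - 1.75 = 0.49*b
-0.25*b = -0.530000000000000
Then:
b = 2.12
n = 14.68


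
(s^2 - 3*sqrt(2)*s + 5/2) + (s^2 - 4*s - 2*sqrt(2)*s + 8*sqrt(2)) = 2*s^2 - 5*sqrt(2)*s - 4*s + 5/2 + 8*sqrt(2)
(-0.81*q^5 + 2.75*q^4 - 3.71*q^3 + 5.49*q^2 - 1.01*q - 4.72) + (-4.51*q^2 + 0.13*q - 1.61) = -0.81*q^5 + 2.75*q^4 - 3.71*q^3 + 0.98*q^2 - 0.88*q - 6.33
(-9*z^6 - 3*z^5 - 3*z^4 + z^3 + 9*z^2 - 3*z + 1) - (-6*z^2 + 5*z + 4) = -9*z^6 - 3*z^5 - 3*z^4 + z^3 + 15*z^2 - 8*z - 3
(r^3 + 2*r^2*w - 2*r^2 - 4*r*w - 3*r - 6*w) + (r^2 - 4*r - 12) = r^3 + 2*r^2*w - r^2 - 4*r*w - 7*r - 6*w - 12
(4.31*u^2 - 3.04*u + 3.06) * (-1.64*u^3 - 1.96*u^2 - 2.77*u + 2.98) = -7.0684*u^5 - 3.462*u^4 - 10.9987*u^3 + 15.267*u^2 - 17.5354*u + 9.1188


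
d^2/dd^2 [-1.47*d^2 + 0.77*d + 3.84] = -2.94000000000000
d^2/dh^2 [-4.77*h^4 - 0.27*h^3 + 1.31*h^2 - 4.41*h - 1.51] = -57.24*h^2 - 1.62*h + 2.62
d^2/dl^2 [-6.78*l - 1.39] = 0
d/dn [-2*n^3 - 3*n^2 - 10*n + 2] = -6*n^2 - 6*n - 10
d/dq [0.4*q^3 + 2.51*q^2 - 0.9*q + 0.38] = 1.2*q^2 + 5.02*q - 0.9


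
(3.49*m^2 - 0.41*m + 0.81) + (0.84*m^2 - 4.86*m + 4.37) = 4.33*m^2 - 5.27*m + 5.18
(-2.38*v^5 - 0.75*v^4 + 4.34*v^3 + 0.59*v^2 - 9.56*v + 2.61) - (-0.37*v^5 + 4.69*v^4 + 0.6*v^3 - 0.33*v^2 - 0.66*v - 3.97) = -2.01*v^5 - 5.44*v^4 + 3.74*v^3 + 0.92*v^2 - 8.9*v + 6.58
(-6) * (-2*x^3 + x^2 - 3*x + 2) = 12*x^3 - 6*x^2 + 18*x - 12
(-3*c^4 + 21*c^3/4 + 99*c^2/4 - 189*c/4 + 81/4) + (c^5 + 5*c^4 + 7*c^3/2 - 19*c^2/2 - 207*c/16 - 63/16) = c^5 + 2*c^4 + 35*c^3/4 + 61*c^2/4 - 963*c/16 + 261/16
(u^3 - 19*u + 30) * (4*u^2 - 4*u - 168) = 4*u^5 - 4*u^4 - 244*u^3 + 196*u^2 + 3072*u - 5040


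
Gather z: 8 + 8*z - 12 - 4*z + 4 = 4*z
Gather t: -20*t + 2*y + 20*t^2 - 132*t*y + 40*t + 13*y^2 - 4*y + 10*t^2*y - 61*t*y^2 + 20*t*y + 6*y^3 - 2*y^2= t^2*(10*y + 20) + t*(-61*y^2 - 112*y + 20) + 6*y^3 + 11*y^2 - 2*y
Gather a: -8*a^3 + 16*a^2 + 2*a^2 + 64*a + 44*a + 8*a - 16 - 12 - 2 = -8*a^3 + 18*a^2 + 116*a - 30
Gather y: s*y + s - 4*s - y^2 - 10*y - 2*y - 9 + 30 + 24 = -3*s - y^2 + y*(s - 12) + 45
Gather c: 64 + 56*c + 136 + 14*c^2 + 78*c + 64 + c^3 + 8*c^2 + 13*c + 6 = c^3 + 22*c^2 + 147*c + 270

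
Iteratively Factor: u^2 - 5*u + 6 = (u - 2)*(u - 3)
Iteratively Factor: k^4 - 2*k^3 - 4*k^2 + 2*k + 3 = (k + 1)*(k^3 - 3*k^2 - k + 3) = (k + 1)^2*(k^2 - 4*k + 3) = (k - 1)*(k + 1)^2*(k - 3)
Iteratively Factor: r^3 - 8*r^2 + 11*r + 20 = (r - 4)*(r^2 - 4*r - 5) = (r - 5)*(r - 4)*(r + 1)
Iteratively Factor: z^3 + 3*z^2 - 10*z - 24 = (z + 4)*(z^2 - z - 6) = (z - 3)*(z + 4)*(z + 2)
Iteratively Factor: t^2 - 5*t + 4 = (t - 4)*(t - 1)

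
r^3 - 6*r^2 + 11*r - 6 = (r - 3)*(r - 2)*(r - 1)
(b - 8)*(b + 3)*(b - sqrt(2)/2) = b^3 - 5*b^2 - sqrt(2)*b^2/2 - 24*b + 5*sqrt(2)*b/2 + 12*sqrt(2)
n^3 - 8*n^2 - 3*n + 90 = (n - 6)*(n - 5)*(n + 3)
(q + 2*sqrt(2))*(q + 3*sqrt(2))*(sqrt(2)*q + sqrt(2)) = sqrt(2)*q^3 + sqrt(2)*q^2 + 10*q^2 + 10*q + 12*sqrt(2)*q + 12*sqrt(2)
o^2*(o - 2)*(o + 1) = o^4 - o^3 - 2*o^2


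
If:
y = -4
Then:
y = -4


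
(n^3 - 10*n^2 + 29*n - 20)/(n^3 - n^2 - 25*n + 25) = (n - 4)/(n + 5)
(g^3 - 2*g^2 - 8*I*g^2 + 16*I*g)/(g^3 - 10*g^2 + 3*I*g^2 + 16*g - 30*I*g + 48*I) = g*(g - 8*I)/(g^2 + g*(-8 + 3*I) - 24*I)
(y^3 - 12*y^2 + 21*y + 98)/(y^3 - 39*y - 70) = (y - 7)/(y + 5)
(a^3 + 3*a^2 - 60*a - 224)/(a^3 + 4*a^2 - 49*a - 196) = (a - 8)/(a - 7)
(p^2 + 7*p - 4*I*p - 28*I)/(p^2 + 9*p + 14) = (p - 4*I)/(p + 2)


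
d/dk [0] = 0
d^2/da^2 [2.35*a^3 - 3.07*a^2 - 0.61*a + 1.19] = 14.1*a - 6.14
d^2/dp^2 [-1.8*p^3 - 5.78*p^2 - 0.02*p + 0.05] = -10.8*p - 11.56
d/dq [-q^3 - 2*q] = -3*q^2 - 2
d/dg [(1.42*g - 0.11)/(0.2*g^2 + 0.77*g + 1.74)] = (-0.284*g^2 + 0.044*g + 2.5555)/(0.04*g^4 + 0.308*g^3 + 1.2889*g^2 + 2.6796*g + 3.0276)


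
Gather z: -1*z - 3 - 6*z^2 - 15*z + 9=-6*z^2 - 16*z + 6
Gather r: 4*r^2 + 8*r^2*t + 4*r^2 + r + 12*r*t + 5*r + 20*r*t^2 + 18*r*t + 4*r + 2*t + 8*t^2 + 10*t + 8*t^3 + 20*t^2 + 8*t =r^2*(8*t + 8) + r*(20*t^2 + 30*t + 10) + 8*t^3 + 28*t^2 + 20*t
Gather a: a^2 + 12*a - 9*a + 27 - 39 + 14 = a^2 + 3*a + 2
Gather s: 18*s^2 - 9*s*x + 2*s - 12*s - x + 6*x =18*s^2 + s*(-9*x - 10) + 5*x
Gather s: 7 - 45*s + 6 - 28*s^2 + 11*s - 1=-28*s^2 - 34*s + 12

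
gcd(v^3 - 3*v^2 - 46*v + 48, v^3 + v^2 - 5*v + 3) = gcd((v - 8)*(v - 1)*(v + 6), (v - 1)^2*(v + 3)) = v - 1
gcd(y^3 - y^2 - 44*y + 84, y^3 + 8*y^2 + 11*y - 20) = 1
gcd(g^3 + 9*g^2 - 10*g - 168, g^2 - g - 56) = g + 7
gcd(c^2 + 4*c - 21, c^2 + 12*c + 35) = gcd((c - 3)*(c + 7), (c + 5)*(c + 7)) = c + 7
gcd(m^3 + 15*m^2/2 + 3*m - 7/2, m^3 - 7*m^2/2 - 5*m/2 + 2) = m^2 + m/2 - 1/2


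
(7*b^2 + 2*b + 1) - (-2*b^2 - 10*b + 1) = 9*b^2 + 12*b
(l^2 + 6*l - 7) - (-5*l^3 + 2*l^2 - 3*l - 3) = 5*l^3 - l^2 + 9*l - 4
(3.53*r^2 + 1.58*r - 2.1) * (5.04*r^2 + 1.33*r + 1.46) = 17.7912*r^4 + 12.6581*r^3 - 3.3288*r^2 - 0.4862*r - 3.066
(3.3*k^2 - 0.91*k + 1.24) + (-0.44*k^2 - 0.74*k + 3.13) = 2.86*k^2 - 1.65*k + 4.37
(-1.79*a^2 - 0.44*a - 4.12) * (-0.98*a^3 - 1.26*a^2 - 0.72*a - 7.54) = 1.7542*a^5 + 2.6866*a^4 + 5.8808*a^3 + 19.0046*a^2 + 6.284*a + 31.0648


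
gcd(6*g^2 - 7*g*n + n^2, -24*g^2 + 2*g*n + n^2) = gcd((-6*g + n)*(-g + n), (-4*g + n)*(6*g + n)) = 1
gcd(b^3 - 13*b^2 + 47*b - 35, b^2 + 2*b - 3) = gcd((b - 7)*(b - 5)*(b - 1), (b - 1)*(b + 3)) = b - 1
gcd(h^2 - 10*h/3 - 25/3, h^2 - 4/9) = 1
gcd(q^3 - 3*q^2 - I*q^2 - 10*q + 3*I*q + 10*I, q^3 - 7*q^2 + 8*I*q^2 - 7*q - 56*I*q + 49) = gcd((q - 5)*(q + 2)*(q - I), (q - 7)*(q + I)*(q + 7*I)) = 1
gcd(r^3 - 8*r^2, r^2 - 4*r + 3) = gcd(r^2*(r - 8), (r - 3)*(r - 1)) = 1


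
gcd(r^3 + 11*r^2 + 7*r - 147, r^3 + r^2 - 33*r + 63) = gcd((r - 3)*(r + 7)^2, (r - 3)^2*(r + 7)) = r^2 + 4*r - 21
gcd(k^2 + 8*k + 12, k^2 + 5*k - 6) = k + 6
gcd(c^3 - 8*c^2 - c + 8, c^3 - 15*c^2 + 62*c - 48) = c^2 - 9*c + 8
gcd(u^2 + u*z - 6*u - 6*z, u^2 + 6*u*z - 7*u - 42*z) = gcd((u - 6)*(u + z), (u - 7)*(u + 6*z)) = 1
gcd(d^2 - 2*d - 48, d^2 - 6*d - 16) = d - 8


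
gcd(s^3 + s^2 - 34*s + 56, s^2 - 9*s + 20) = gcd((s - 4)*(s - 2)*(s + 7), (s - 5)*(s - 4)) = s - 4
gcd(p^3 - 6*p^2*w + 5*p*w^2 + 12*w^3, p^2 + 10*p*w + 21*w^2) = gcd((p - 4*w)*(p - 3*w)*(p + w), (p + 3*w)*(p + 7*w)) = 1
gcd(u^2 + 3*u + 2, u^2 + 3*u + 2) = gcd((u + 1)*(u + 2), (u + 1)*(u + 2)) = u^2 + 3*u + 2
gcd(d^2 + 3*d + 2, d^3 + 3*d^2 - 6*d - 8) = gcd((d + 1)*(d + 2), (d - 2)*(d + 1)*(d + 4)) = d + 1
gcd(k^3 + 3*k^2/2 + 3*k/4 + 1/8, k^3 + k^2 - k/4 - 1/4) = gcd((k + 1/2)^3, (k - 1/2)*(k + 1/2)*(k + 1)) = k + 1/2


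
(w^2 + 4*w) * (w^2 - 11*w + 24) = w^4 - 7*w^3 - 20*w^2 + 96*w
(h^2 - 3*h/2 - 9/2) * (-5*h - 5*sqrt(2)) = -5*h^3 - 5*sqrt(2)*h^2 + 15*h^2/2 + 15*sqrt(2)*h/2 + 45*h/2 + 45*sqrt(2)/2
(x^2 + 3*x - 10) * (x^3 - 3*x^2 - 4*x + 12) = x^5 - 23*x^3 + 30*x^2 + 76*x - 120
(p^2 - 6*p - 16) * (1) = p^2 - 6*p - 16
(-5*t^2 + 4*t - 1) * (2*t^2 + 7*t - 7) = -10*t^4 - 27*t^3 + 61*t^2 - 35*t + 7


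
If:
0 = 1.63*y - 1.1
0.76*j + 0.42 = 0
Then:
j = -0.55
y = 0.67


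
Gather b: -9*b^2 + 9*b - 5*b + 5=-9*b^2 + 4*b + 5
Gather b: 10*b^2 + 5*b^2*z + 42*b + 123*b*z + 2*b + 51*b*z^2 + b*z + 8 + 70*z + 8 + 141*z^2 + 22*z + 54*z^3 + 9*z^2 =b^2*(5*z + 10) + b*(51*z^2 + 124*z + 44) + 54*z^3 + 150*z^2 + 92*z + 16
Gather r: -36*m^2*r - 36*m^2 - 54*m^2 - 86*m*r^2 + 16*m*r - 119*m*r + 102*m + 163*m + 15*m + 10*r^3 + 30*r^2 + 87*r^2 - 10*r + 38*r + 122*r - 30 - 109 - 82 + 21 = -90*m^2 + 280*m + 10*r^3 + r^2*(117 - 86*m) + r*(-36*m^2 - 103*m + 150) - 200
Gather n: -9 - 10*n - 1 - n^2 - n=-n^2 - 11*n - 10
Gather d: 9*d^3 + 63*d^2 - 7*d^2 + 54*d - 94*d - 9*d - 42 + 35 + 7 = 9*d^3 + 56*d^2 - 49*d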